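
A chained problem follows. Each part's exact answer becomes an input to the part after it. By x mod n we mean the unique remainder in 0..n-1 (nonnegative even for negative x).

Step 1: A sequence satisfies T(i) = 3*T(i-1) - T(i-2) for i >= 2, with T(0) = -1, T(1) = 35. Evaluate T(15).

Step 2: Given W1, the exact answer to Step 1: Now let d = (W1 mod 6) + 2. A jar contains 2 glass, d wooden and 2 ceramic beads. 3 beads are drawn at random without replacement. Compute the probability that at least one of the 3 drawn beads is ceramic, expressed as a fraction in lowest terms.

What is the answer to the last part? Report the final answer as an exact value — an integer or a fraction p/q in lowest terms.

5/7

Step 1: T(2) = 3*(35) - 1*(-1) = 106; iterating: T(2)=106, T(3)=283, T(4)=743, T(5)=1946, T(6)=5095, T(7)=13339, T(8)=34922, T(9)=91427, T(10)=239359, T(11)=626650, T(12)=1640591, T(13)=4295123, T(14)=11244778, T(15)=29439211; answer 29439211
Step 2: W1 = 29439211; d = 3; total draws C(7,3) = 35; complement C(5,3) = 10; favorable 35 - 10 = 25; P = 5/7; answer 5/7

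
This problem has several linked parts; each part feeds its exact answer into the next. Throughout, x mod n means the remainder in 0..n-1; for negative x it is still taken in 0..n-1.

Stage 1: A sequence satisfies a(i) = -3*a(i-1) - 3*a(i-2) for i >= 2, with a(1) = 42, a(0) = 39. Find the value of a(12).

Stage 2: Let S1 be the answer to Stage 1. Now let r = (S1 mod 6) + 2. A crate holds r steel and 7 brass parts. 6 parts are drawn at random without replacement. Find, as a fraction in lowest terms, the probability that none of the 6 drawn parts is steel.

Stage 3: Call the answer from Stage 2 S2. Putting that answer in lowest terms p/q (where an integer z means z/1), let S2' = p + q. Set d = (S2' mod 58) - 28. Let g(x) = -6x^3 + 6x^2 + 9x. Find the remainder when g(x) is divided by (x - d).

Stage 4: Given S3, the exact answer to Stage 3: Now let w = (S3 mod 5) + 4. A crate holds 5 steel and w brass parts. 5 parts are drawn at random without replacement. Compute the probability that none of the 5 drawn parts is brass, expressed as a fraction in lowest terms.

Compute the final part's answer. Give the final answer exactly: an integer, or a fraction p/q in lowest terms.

1/792

Stage 1: a(2) = -3*(42) - 3*(39) = -243; iterating: a(2)=-243, a(3)=603, a(4)=-1080, a(5)=1431, a(6)=-1053, a(7)=-1134, a(8)=6561, a(9)=-16281, a(10)=29160, a(11)=-38637, a(12)=28431; answer 28431
Stage 2: S1 = 28431; r = 5; total draws C(12,6) = 924; favorable C(7,6) = 7; P = 1/132; answer 1/132
Stage 3: S2 = 1/132; threaded value p + q = 133; d = -11; remainder = value at the root: -6*(-11)^3 + 6*(-11)^2 + 9*(-11)^1 = (7986) + (726) + (-99) = 8613; answer 8613
Stage 4: S3 = 8613; w = 7; total draws C(12,5) = 792; favorable C(5,5) = 1; P = 1/792; answer 1/792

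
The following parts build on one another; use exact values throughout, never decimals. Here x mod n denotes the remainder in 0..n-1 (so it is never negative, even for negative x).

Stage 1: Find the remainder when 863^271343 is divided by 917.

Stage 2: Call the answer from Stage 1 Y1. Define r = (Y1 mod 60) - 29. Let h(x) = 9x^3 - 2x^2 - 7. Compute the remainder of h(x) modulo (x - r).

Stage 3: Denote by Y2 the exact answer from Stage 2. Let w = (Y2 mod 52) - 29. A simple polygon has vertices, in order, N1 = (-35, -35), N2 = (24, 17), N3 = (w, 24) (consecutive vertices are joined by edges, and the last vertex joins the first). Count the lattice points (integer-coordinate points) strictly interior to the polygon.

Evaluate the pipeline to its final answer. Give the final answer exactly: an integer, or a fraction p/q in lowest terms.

Stage 1: squarings mod 917: 863^1=863, 863^2=165, 863^4=632, 863^8=529, 863^16=156, 863^32=494, 863^64=114, 863^128=158, 863^256=205, 863^512=760, 863^1024=807, 863^2048=179, 863^4096=863, 863^8192=165, 863^16384=632, 863^32768=529, 863^65536=156, 863^131072=494, 863^262144=114; 863^271343 = 863^1 * 863^2 * 863^4 * 863^8 * 863^32 * 863^64 * 863^128 * 863^256 * 863^512 * 863^8192 * 863^262144 = 179 (mod 917); answer 179
Stage 2: Y1 = 179; r = 30; remainder = value at the root: 9*(30)^3 - 2*(30)^2 - 7 = (243000) + (-1800) + (-7) = 241193; answer 241193
Stage 3: Y2 = 241193; w = -12; cross terms: (-35*17 - 24*-35)=245, (24*24 - -12*17)=780, (-12*-35 - -35*24)=1260; twice the area = |2285| = 2285; area = 2285/2; boundary points = 1 + 1 + 1 = 3; strictly interior points = area - boundary/2 + 1 = 1142; answer 1142

1142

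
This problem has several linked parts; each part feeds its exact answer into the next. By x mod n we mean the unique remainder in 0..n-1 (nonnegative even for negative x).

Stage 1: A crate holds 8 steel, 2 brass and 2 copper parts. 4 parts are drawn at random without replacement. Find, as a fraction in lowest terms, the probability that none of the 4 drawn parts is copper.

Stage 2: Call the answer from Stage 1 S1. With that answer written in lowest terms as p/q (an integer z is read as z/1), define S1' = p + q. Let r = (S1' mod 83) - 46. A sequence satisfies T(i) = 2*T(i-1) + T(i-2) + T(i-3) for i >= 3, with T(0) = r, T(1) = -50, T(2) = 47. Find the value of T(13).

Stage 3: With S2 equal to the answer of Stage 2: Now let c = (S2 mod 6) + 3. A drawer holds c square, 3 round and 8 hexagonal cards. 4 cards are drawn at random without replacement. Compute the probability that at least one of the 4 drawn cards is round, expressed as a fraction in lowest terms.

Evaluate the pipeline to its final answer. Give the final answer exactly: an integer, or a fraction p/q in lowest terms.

113/204

Stage 1: total draws C(12,4) = 495; favorable C(10,4) = 210; P = 14/33; answer 14/33
Stage 2: S1 = 14/33; threaded value p + q = 47; r = 1; T(3) = 2*(47) + 1*(-50) + 1*(1) = 45; iterating: T(3)=45, T(4)=87, T(5)=266, T(6)=664, T(7)=1681, T(8)=4292, T(9)=10929, T(10)=27831, T(11)=70883, T(12)=180526, T(13)=459766; answer 459766
Stage 3: S2 = 459766; c = 7; total draws C(18,4) = 3060; complement C(15,4) = 1365; favorable 3060 - 1365 = 1695; P = 113/204; answer 113/204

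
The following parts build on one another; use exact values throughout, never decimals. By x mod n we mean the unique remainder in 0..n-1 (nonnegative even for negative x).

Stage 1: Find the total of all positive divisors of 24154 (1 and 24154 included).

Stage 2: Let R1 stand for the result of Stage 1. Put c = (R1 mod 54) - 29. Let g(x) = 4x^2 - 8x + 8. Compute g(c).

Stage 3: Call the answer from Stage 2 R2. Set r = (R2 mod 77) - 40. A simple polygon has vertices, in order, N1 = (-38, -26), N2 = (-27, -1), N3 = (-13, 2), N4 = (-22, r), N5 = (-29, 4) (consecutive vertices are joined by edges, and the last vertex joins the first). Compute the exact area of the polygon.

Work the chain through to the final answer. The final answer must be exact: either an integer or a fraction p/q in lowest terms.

147/2

Stage 1: 24154 = 2 * 13 * 929; sigma = (1 + 2) * (1 + 13) * (1 + 929) = 3 * 14 * 930 = 39060; answer 39060
Stage 2: R1 = 39060; c = -11; 4*(-11)^2 - 8*(-11)^1 + 8 = (484) + (88) + (8) = 580; answer 580
Stage 3: R2 = 580; r = 1; cross terms: (-38*-1 - -27*-26)=-664, (-27*2 - -13*-1)=-67, (-13*1 - -22*2)=31, (-22*4 - -29*1)=-59, (-29*-26 - -38*4)=906; twice the area = |147| = 147; area = 147/2; answer 147/2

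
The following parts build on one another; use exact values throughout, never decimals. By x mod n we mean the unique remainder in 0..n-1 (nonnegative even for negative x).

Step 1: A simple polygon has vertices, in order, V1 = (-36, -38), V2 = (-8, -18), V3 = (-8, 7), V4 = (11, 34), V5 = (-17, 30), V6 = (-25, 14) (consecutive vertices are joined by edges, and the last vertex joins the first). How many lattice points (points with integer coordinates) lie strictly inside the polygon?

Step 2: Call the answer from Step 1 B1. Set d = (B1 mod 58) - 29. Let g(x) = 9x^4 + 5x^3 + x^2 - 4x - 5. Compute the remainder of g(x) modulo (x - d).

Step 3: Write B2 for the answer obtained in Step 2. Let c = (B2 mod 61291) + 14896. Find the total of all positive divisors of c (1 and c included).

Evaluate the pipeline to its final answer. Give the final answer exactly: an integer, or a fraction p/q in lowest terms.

Step 1: cross terms: (-36*-18 - -8*-38)=344, (-8*7 - -8*-18)=-200, (-8*34 - 11*7)=-349, (11*30 - -17*34)=908, (-17*14 - -25*30)=512, (-25*-38 - -36*14)=1454; twice the area = |2669| = 2669; area = 2669/2; boundary points = 4 + 25 + 1 + 4 + 8 + 1 = 43; strictly interior points = area - boundary/2 + 1 = 1314; answer 1314
Step 2: B1 = 1314; d = 9; remainder = value at the root: 9*(9)^4 + 5*(9)^3 + 1*(9)^2 - 4*(9)^1 - 5 = (59049) + (3645) + (81) + (-36) + (-5) = 62734; answer 62734
Step 3: B2 = 62734; c = 16339; 16339 is prime, so its only divisors are 1 and 16339; sigma = 1 + 16339 = 16340; answer 16340

16340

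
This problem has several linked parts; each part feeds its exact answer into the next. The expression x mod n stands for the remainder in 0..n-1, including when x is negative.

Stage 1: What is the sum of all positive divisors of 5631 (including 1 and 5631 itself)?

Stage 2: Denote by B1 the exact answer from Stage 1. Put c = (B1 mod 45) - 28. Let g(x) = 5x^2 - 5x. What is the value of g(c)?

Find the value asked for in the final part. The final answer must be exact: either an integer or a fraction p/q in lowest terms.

Stage 1: 5631 = 3 * 1877; sigma = (1 + 3) * (1 + 1877) = 4 * 1878 = 7512; answer 7512
Stage 2: B1 = 7512; c = 14; 5*(14)^2 - 5*(14)^1 = (980) + (-70) = 910; answer 910

910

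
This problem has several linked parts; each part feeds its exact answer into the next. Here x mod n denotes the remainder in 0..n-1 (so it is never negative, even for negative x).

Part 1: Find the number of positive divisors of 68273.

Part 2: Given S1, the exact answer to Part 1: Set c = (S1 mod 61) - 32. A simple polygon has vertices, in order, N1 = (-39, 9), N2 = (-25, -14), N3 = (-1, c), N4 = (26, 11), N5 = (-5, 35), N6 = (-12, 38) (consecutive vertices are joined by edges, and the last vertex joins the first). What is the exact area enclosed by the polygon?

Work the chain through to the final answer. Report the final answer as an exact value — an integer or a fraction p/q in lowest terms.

4743/2

Part 1: 68273 = 67 * 1019; number of divisors = (1+1) * (1+1) = 4; answer 4
Part 2: S1 = 4; c = -28; cross terms: (-39*-14 - -25*9)=771, (-25*-28 - -1*-14)=686, (-1*11 - 26*-28)=717, (26*35 - -5*11)=965, (-5*38 - -12*35)=230, (-12*9 - -39*38)=1374; twice the area = |4743| = 4743; area = 4743/2; answer 4743/2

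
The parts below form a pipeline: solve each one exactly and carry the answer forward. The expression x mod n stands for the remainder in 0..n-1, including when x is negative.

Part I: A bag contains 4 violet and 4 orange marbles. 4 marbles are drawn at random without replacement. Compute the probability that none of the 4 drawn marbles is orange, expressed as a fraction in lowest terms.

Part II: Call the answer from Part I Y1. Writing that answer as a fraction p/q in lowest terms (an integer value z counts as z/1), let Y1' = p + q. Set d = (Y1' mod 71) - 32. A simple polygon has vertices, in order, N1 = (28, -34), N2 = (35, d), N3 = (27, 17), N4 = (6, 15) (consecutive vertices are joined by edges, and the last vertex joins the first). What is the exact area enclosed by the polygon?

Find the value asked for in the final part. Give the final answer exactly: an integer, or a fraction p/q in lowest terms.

716

Part I: total draws C(8,4) = 70; favorable C(4,4) = 1; P = 1/70; answer 1/70
Part II: Y1 = 1/70; threaded value p + q = 71; d = -32; cross terms: (28*-32 - 35*-34)=294, (35*17 - 27*-32)=1459, (27*15 - 6*17)=303, (6*-34 - 28*15)=-624; twice the area = |1432| = 1432; area = 716; answer 716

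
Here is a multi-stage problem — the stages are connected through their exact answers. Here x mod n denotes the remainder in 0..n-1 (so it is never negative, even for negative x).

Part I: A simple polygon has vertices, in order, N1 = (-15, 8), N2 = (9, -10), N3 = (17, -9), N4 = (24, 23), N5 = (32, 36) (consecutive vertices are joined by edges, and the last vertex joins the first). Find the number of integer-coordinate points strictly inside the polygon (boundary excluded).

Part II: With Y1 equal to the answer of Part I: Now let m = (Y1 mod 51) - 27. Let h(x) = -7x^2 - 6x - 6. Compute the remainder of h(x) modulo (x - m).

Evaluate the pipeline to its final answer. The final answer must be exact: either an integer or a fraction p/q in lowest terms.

-46

Part I: cross terms: (-15*-10 - 9*8)=78, (9*-9 - 17*-10)=89, (17*23 - 24*-9)=607, (24*36 - 32*23)=128, (32*8 - -15*36)=796; twice the area = |1698| = 1698; area = 849; boundary points = 6 + 1 + 1 + 1 + 1 = 10; strictly interior points = area - boundary/2 + 1 = 845; answer 845
Part II: Y1 = 845; m = 2; remainder = value at the root: -7*(2)^2 - 6*(2)^1 - 6 = (-28) + (-12) + (-6) = -46; answer -46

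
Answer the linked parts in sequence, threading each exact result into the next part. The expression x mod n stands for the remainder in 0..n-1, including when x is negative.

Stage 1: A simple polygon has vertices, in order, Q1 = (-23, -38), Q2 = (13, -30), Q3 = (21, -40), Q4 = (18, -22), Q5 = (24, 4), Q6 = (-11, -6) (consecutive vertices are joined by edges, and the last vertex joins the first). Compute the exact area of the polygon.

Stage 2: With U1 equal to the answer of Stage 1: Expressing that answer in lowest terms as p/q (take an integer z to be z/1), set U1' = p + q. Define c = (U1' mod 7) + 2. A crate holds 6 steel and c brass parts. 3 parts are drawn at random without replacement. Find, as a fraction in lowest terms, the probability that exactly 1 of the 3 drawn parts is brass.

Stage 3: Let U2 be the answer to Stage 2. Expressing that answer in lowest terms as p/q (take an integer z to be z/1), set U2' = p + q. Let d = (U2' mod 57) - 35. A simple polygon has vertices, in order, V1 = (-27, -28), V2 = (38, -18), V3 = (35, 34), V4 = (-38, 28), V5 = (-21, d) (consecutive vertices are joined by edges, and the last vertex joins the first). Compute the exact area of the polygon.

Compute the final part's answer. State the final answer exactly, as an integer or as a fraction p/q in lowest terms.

3383

Stage 1: cross terms: (-23*-30 - 13*-38)=1184, (13*-40 - 21*-30)=110, (21*-22 - 18*-40)=258, (18*4 - 24*-22)=600, (24*-6 - -11*4)=-100, (-11*-38 - -23*-6)=280; twice the area = |2332| = 2332; area = 1166; answer 1166
Stage 2: U1 = 1166; threaded value p + q = 1167; c = 7; total draws C(13,3) = 286; favorable C(7,1)*C(6,2) = 105; P = 105/286; answer 105/286
Stage 3: U2 = 105/286; threaded value p + q = 391; d = 14; cross terms: (-27*-18 - 38*-28)=1550, (38*34 - 35*-18)=1922, (35*28 - -38*34)=2272, (-38*14 - -21*28)=56, (-21*-28 - -27*14)=966; twice the area = |6766| = 6766; area = 3383; answer 3383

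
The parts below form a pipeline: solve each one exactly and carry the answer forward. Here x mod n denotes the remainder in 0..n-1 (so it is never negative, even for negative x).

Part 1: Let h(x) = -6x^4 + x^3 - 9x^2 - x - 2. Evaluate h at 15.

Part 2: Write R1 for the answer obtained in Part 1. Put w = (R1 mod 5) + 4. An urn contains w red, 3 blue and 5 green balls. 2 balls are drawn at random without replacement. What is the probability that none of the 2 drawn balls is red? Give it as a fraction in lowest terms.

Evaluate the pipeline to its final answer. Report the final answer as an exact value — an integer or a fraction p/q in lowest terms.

Part 1: -6*(15)^4 + 1*(15)^3 - 9*(15)^2 - 1*(15)^1 - 2 = (-303750) + (3375) + (-2025) + (-15) + (-2) = -302417; answer -302417
Part 2: R1 = -302417; w = 7; total draws C(15,2) = 105; favorable C(8,2) = 28; P = 4/15; answer 4/15

4/15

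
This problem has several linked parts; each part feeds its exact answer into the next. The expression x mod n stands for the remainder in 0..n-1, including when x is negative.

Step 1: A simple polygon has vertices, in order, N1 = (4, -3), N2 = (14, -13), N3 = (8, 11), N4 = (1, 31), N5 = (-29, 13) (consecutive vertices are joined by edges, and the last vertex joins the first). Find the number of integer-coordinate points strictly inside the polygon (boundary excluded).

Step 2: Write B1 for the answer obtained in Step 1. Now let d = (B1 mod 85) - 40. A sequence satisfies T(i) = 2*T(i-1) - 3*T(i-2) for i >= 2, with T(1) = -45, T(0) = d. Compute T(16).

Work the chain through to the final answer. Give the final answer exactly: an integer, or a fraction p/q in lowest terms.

32625

Step 1: cross terms: (4*-13 - 14*-3)=-10, (14*11 - 8*-13)=258, (8*31 - 1*11)=237, (1*13 - -29*31)=912, (-29*-3 - 4*13)=35; twice the area = |1432| = 1432; area = 716; boundary points = 10 + 6 + 1 + 6 + 1 = 24; strictly interior points = area - boundary/2 + 1 = 705; answer 705
Step 2: B1 = 705; d = -15; T(2) = 2*(-45) - 3*(-15) = -45; iterating: T(2)=-45, T(3)=45, T(4)=225, T(5)=315, T(6)=-45, T(7)=-1035, T(8)=-1935, T(9)=-765, T(10)=4275, T(11)=10845, T(12)=8865, T(13)=-14805, T(14)=-56205, T(15)=-67995, T(16)=32625; answer 32625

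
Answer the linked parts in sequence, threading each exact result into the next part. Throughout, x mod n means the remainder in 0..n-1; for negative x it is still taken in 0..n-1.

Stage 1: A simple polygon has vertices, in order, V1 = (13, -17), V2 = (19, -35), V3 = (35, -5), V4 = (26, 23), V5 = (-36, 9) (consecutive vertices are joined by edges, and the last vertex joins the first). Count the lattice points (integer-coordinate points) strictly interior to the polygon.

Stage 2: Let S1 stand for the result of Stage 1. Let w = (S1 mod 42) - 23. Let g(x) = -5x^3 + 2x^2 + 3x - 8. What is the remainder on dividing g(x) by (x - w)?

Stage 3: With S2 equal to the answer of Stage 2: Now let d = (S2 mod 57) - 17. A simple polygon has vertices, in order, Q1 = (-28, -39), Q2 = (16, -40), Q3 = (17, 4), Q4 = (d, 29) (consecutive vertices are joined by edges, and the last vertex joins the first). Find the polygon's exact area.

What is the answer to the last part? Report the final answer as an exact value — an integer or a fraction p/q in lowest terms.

3449/2

Stage 1: cross terms: (13*-35 - 19*-17)=-132, (19*-5 - 35*-35)=1130, (35*23 - 26*-5)=935, (26*9 - -36*23)=1062, (-36*-17 - 13*9)=495; twice the area = |3490| = 3490; area = 1745; boundary points = 6 + 2 + 1 + 2 + 1 = 12; strictly interior points = area - boundary/2 + 1 = 1740; answer 1740
Stage 2: S1 = 1740; w = -5; remainder = value at the root: -5*(-5)^3 + 2*(-5)^2 + 3*(-5)^1 - 8 = (625) + (50) + (-15) + (-8) = 652; answer 652
Stage 3: S2 = 652; d = 8; cross terms: (-28*-40 - 16*-39)=1744, (16*4 - 17*-40)=744, (17*29 - 8*4)=461, (8*-39 - -28*29)=500; twice the area = |3449| = 3449; area = 3449/2; answer 3449/2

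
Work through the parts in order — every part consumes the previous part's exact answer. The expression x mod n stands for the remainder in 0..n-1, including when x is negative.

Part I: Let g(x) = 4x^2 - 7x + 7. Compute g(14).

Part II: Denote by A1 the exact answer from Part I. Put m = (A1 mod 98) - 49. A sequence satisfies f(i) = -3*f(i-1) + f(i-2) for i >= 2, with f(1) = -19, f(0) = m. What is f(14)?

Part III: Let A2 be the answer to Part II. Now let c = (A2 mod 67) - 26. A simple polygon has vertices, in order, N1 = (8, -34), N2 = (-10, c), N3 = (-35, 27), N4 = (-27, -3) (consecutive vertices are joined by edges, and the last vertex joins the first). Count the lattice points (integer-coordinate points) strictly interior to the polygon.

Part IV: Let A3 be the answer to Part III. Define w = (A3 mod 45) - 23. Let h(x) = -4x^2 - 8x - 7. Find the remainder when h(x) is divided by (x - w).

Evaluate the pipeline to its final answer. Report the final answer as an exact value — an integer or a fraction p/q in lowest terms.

Part I: 4*(14)^2 - 7*(14)^1 + 7 = (784) + (-98) + (7) = 693; answer 693
Part II: A1 = 693; m = -42; f(2) = -3*(-19) + 1*(-42) = 15; iterating: f(2)=15, f(3)=-64, f(4)=207, f(5)=-685, f(6)=2262, f(7)=-7471, f(8)=24675, f(9)=-81496, f(10)=269163, f(11)=-888985, f(12)=2936118, f(13)=-9697339, f(14)=32028135; answer 32028135
Part III: A2 = 32028135; c = 32; cross terms: (8*32 - -10*-34)=-84, (-10*27 - -35*32)=850, (-35*-3 - -27*27)=834, (-27*-34 - 8*-3)=942; twice the area = |2542| = 2542; area = 1271; boundary points = 6 + 5 + 2 + 1 = 14; strictly interior points = area - boundary/2 + 1 = 1265; answer 1265
Part IV: A3 = 1265; w = -18; remainder = value at the root: -4*(-18)^2 - 8*(-18)^1 - 7 = (-1296) + (144) + (-7) = -1159; answer -1159

-1159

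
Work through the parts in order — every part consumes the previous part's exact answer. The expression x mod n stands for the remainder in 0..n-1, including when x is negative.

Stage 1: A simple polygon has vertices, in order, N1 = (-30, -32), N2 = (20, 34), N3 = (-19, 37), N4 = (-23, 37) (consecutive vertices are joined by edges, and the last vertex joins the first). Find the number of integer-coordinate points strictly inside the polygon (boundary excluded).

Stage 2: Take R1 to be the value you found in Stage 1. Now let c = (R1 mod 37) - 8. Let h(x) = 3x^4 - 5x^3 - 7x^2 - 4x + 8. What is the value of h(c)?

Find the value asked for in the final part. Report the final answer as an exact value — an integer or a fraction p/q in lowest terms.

9256

Stage 1: cross terms: (-30*34 - 20*-32)=-380, (20*37 - -19*34)=1386, (-19*37 - -23*37)=148, (-23*-32 - -30*37)=1846; twice the area = |3000| = 3000; area = 1500; boundary points = 2 + 3 + 4 + 1 = 10; strictly interior points = area - boundary/2 + 1 = 1496; answer 1496
Stage 2: R1 = 1496; c = 8; 3*(8)^4 - 5*(8)^3 - 7*(8)^2 - 4*(8)^1 + 8 = (12288) + (-2560) + (-448) + (-32) + (8) = 9256; answer 9256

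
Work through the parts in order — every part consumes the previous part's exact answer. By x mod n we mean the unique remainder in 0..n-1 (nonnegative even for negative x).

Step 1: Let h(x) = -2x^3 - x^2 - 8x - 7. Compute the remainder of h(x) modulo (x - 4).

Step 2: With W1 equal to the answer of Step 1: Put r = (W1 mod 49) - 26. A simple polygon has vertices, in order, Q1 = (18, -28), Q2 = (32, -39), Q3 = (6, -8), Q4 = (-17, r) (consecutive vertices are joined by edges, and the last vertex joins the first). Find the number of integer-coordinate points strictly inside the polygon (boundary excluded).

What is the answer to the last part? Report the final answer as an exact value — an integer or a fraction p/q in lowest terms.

Step 1: remainder = value at the root: -2*(4)^3 - 1*(4)^2 - 8*(4)^1 - 7 = (-128) + (-16) + (-32) + (-7) = -183; answer -183
Step 2: W1 = -183; r = -13; cross terms: (18*-39 - 32*-28)=194, (32*-8 - 6*-39)=-22, (6*-13 - -17*-8)=-214, (-17*-28 - 18*-13)=710; twice the area = |668| = 668; area = 334; boundary points = 1 + 1 + 1 + 5 = 8; strictly interior points = area - boundary/2 + 1 = 331; answer 331

331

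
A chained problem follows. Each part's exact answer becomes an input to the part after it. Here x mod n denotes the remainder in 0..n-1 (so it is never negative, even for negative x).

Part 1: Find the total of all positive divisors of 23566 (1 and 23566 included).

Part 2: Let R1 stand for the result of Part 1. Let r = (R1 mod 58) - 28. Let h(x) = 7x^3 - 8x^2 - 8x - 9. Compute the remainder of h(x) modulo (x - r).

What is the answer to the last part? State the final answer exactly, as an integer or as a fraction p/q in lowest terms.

-1

Part 1: 23566 = 2 * 11783; sigma = (1 + 2) * (1 + 11783) = 3 * 11784 = 35352; answer 35352
Part 2: R1 = 35352; r = 2; remainder = value at the root: 7*(2)^3 - 8*(2)^2 - 8*(2)^1 - 9 = (56) + (-32) + (-16) + (-9) = -1; answer -1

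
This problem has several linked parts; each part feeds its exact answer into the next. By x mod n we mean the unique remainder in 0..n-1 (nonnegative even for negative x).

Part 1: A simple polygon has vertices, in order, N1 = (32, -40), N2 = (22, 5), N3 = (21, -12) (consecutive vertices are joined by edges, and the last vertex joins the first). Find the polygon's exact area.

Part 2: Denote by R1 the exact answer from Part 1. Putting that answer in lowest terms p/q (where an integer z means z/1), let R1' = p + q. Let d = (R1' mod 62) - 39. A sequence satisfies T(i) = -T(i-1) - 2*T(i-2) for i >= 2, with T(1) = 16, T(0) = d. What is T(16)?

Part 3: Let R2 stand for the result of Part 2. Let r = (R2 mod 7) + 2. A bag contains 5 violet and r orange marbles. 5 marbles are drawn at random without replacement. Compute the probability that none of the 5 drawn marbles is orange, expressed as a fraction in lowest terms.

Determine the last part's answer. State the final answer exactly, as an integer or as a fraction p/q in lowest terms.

1/21

Part 1: cross terms: (32*5 - 22*-40)=1040, (22*-12 - 21*5)=-369, (21*-40 - 32*-12)=-456; twice the area = |215| = 215; area = 215/2; answer 215/2
Part 2: R1 = 215/2; threaded value p + q = 217; d = -8; T(2) = -1*(16) - 2*(-8) = 0; iterating: T(2)=0, T(3)=-32, T(4)=32, T(5)=32, T(6)=-96, T(7)=32, T(8)=160, T(9)=-224, T(10)=-96, T(11)=544, T(12)=-352, T(13)=-736, T(14)=1440, T(15)=32, T(16)=-2912; answer -2912
Part 3: R2 = -2912; r = 2; total draws C(7,5) = 21; favorable C(5,5) = 1; P = 1/21; answer 1/21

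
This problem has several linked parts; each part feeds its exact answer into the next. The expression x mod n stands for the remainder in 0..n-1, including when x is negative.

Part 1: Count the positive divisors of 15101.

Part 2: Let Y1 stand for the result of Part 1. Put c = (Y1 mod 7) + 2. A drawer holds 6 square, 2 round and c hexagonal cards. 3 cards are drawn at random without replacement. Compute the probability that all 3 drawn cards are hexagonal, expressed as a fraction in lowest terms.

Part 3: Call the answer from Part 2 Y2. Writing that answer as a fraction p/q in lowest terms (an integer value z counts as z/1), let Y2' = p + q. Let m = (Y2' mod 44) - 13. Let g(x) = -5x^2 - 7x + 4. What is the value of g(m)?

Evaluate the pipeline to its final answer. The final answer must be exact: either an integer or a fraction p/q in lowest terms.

6

Part 1: 15101 is prime, so its only divisors are 1 and 15101; count = 2; answer 2
Part 2: Y1 = 2; c = 4; total draws C(12,3) = 220; favorable C(4,3) = 4; P = 1/55; answer 1/55
Part 3: Y2 = 1/55; threaded value p + q = 56; m = -1; -5*(-1)^2 - 7*(-1)^1 + 4 = (-5) + (7) + (4) = 6; answer 6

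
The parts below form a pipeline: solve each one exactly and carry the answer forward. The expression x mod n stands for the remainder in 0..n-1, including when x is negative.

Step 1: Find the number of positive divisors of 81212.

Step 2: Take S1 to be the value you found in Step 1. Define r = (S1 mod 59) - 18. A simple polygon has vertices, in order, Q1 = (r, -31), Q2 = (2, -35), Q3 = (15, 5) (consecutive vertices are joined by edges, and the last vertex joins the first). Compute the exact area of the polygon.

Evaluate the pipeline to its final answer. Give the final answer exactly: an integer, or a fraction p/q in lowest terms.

Step 1: 81212 = 2^2 * 79 * 257; number of divisors = (2+1) * (1+1) * (1+1) = 12; answer 12
Step 2: S1 = 12; r = -6; cross terms: (-6*-35 - 2*-31)=272, (2*5 - 15*-35)=535, (15*-31 - -6*5)=-435; twice the area = |372| = 372; area = 186; answer 186

186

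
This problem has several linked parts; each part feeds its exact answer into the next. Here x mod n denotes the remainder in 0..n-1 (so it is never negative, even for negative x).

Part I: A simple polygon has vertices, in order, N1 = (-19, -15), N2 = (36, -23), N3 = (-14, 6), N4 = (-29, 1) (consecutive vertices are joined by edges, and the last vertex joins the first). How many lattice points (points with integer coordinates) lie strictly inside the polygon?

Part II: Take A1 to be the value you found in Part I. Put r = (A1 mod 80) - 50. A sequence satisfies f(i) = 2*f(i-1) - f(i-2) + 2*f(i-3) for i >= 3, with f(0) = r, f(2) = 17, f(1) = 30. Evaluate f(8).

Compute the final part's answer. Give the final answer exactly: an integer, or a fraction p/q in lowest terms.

Part I: cross terms: (-19*-23 - 36*-15)=977, (36*6 - -14*-23)=-106, (-14*1 - -29*6)=160, (-29*-15 - -19*1)=454; twice the area = |1485| = 1485; area = 1485/2; boundary points = 1 + 1 + 5 + 2 = 9; strictly interior points = area - boundary/2 + 1 = 739; answer 739
Part II: A1 = 739; r = -31; f(3) = 2*(17) - 1*(30) + 2*(-31) = -58; iterating: f(3)=-58, f(4)=-73, f(5)=-54, f(6)=-151, f(7)=-394, f(8)=-745; answer -745

-745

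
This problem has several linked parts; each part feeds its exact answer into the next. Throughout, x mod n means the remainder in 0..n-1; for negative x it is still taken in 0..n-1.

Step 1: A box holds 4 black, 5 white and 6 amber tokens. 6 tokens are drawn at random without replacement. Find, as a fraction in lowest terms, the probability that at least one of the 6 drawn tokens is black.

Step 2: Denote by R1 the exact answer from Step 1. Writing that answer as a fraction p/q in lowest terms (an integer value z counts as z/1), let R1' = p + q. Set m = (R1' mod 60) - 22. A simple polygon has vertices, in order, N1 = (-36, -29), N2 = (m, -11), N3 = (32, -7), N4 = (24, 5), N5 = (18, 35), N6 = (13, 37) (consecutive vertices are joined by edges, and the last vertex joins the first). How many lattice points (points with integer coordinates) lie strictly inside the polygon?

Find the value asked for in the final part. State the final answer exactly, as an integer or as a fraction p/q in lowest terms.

1283

Step 1: total draws C(15,6) = 5005; complement C(11,6) = 462; favorable 5005 - 462 = 4543; P = 59/65; answer 59/65
Step 2: R1 = 59/65; threaded value p + q = 124; m = -18; cross terms: (-36*-11 - -18*-29)=-126, (-18*-7 - 32*-11)=478, (32*5 - 24*-7)=328, (24*35 - 18*5)=750, (18*37 - 13*35)=211, (13*-29 - -36*37)=955; twice the area = |2596| = 2596; area = 1298; boundary points = 18 + 2 + 4 + 6 + 1 + 1 = 32; strictly interior points = area - boundary/2 + 1 = 1283; answer 1283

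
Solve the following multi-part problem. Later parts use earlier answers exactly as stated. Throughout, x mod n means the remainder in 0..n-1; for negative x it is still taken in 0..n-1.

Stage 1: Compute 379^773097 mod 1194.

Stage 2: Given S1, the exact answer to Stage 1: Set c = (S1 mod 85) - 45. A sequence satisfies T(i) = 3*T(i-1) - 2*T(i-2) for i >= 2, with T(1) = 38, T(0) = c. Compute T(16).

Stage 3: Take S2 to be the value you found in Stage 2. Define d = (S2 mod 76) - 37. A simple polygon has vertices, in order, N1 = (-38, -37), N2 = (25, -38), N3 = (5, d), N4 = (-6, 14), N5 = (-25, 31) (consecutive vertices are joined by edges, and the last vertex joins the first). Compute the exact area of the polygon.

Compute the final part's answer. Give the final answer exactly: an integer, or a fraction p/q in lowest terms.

Stage 1: squarings mod 1194: 379^1=379, 379^2=361, 379^4=175, 379^8=775, 379^16=43, 379^32=655, 379^64=379, 379^128=361, 379^256=175, 379^512=775, 379^1024=43, 379^2048=655, 379^4096=379, 379^8192=361, 379^16384=175, 379^32768=775, 379^65536=43, 379^131072=655, 379^262144=379, 379^524288=361; 379^773097 = 379^1 * 379^8 * 379^32 * 379^64 * 379^128 * 379^256 * 379^512 * 379^2048 * 379^16384 * 379^32768 * 379^65536 * 379^131072 * 379^524288 = 1087 (mod 1194); answer 1087
Stage 2: S1 = 1087; c = 22; T(2) = 3*(38) - 2*(22) = 70; iterating: T(2)=70, T(3)=134, T(4)=262, T(5)=518, T(6)=1030, T(7)=2054, T(8)=4102, T(9)=8198, T(10)=16390, T(11)=32774, T(12)=65542, T(13)=131078, T(14)=262150, T(15)=524294, T(16)=1048582; answer 1048582
Stage 3: S2 = 1048582; d = -27; cross terms: (-38*-38 - 25*-37)=2369, (25*-27 - 5*-38)=-485, (5*14 - -6*-27)=-92, (-6*31 - -25*14)=164, (-25*-37 - -38*31)=2103; twice the area = |4059| = 4059; area = 4059/2; answer 4059/2

4059/2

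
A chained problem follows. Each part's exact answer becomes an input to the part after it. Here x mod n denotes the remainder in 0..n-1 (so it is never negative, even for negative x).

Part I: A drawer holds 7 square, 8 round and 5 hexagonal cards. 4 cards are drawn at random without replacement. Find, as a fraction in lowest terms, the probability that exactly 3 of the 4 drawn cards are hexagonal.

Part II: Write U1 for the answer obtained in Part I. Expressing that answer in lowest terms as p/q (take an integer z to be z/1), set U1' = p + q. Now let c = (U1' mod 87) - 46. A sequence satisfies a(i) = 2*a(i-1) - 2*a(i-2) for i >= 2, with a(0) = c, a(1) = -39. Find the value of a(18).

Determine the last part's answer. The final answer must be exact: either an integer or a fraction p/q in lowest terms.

-33280

Part I: total draws C(20,4) = 4845; favorable C(5,3)*C(15,1) = 150; P = 10/323; answer 10/323
Part II: U1 = 10/323; threaded value p + q = 333; c = 26; a(2) = 2*(-39) - 2*(26) = -130; iterating: a(2)=-130, a(3)=-182, a(4)=-104, a(5)=156, a(6)=520, a(7)=728, a(8)=416, a(9)=-624, a(10)=-2080, a(11)=-2912, a(12)=-1664, a(13)=2496, a(14)=8320, a(15)=11648, a(16)=6656, a(17)=-9984, a(18)=-33280; answer -33280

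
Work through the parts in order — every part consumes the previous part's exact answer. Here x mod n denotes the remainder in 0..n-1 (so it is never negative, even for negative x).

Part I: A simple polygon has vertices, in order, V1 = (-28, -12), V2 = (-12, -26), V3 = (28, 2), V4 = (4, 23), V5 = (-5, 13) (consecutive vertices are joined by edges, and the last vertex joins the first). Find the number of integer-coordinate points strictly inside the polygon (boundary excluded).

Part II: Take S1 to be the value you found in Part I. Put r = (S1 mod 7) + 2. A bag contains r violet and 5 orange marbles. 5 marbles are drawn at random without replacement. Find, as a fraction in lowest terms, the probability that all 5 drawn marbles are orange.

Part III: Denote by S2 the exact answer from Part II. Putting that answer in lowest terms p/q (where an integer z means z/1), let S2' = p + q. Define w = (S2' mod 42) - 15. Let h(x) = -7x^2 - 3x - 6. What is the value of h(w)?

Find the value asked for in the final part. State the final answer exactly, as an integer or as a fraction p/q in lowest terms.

-370

Part I: cross terms: (-28*-26 - -12*-12)=584, (-12*2 - 28*-26)=704, (28*23 - 4*2)=636, (4*13 - -5*23)=167, (-5*-12 - -28*13)=424; twice the area = |2515| = 2515; area = 2515/2; boundary points = 2 + 4 + 3 + 1 + 1 = 11; strictly interior points = area - boundary/2 + 1 = 1253; answer 1253
Part II: S1 = 1253; r = 2; total draws C(7,5) = 21; favorable C(5,5) = 1; P = 1/21; answer 1/21
Part III: S2 = 1/21; threaded value p + q = 22; w = 7; -7*(7)^2 - 3*(7)^1 - 6 = (-343) + (-21) + (-6) = -370; answer -370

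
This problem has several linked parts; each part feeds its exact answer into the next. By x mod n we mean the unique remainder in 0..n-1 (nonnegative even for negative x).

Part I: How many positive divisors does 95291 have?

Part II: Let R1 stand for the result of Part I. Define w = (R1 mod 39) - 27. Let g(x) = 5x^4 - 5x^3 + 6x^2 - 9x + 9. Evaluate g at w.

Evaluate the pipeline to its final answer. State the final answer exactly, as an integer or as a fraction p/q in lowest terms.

Part I: 95291 = 7 * 13613; number of divisors = (1+1) * (1+1) = 4; answer 4
Part II: R1 = 4; w = -23; 5*(-23)^4 - 5*(-23)^3 + 6*(-23)^2 - 9*(-23)^1 + 9 = (1399205) + (60835) + (3174) + (207) + (9) = 1463430; answer 1463430

1463430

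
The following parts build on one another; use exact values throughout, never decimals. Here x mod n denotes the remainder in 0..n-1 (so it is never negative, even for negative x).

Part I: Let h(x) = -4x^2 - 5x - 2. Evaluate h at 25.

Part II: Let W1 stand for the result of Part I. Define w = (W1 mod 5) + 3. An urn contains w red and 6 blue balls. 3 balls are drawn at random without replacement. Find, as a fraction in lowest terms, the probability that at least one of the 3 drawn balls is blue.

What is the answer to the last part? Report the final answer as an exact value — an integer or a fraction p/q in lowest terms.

10/11

Part I: -4*(25)^2 - 5*(25)^1 - 2 = (-2500) + (-125) + (-2) = -2627; answer -2627
Part II: W1 = -2627; w = 6; total draws C(12,3) = 220; complement C(6,3) = 20; favorable 220 - 20 = 200; P = 10/11; answer 10/11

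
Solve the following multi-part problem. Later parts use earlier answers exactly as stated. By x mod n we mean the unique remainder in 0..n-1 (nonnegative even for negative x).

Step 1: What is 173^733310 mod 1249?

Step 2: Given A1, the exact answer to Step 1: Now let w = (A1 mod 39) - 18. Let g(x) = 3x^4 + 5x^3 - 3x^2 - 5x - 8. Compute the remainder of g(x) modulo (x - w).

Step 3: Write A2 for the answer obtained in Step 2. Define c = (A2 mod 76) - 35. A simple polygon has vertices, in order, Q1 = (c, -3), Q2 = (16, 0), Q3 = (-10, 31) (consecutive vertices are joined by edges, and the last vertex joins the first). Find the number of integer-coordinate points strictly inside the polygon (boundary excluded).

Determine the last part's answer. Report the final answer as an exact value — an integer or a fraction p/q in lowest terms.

Step 1: squarings mod 1249: 173^1=173, 173^2=1202, 173^4=960, 173^8=1087, 173^16=15, 173^32=225, 173^64=665, 173^128=79, 173^256=1245, 173^512=16, 173^1024=256, 173^2048=588, 173^4096=1020, 173^8192=1232, 173^16384=289, 173^32768=1087, 173^65536=15, 173^131072=225, 173^262144=665, 173^524288=79; 173^733310 = 173^2 * 173^4 * 173^8 * 173^16 * 173^32 * 173^64 * 173^4096 * 173^8192 * 173^65536 * 173^131072 * 173^524288 = 480 (mod 1249); answer 480
Step 2: A1 = 480; w = -6; remainder = value at the root: 3*(-6)^4 + 5*(-6)^3 - 3*(-6)^2 - 5*(-6)^1 - 8 = (3888) + (-1080) + (-108) + (30) + (-8) = 2722; answer 2722
Step 3: A2 = 2722; c = 27; cross terms: (27*0 - 16*-3)=48, (16*31 - -10*0)=496, (-10*-3 - 27*31)=-807; twice the area = |-263| = 263; area = 263/2; boundary points = 1 + 1 + 1 = 3; strictly interior points = area - boundary/2 + 1 = 131; answer 131

131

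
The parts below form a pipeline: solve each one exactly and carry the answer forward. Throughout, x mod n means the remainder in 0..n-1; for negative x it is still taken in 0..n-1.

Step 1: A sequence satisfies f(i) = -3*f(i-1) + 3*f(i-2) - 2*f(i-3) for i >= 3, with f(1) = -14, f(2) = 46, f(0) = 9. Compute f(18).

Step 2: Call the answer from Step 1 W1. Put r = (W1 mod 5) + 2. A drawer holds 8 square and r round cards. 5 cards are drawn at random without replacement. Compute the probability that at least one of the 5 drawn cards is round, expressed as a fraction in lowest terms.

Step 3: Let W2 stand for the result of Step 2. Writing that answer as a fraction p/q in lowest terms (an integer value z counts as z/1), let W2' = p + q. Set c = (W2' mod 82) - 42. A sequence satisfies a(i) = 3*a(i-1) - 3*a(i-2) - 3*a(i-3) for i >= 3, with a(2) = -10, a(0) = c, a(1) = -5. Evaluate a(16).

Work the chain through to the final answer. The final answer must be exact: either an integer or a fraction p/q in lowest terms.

610416

Step 1: f(3) = -3*(46) + 3*(-14) - 2*(9) = -198; iterating: f(3)=-198, f(4)=760, f(5)=-2966, f(6)=11574, f(7)=-45140, f(8)=176074, f(9)=-686790, f(10)=2678872, f(11)=-10449134, f(12)=40757598, f(13)=-158977940, f(14)=620104882, f(15)=-2418763662, f(16)=9434561512, f(17)=-36800185286, f(18)=143541767718; answer 143541767718
Step 2: W1 = 143541767718; r = 5; total draws C(13,5) = 1287; complement C(8,5) = 56; favorable 1287 - 56 = 1231; P = 1231/1287; answer 1231/1287
Step 3: W2 = 1231/1287; threaded value p + q = 2518; c = 16; a(3) = 3*(-10) - 3*(-5) - 3*(16) = -63; iterating: a(3)=-63, a(4)=-144, a(5)=-213, a(6)=-18, a(7)=1017, a(8)=3744, a(9)=8235, a(10)=10422, a(11)=-4671, a(12)=-69984, a(13)=-227205, a(14)=-457650, a(15)=-481383, a(16)=610416; answer 610416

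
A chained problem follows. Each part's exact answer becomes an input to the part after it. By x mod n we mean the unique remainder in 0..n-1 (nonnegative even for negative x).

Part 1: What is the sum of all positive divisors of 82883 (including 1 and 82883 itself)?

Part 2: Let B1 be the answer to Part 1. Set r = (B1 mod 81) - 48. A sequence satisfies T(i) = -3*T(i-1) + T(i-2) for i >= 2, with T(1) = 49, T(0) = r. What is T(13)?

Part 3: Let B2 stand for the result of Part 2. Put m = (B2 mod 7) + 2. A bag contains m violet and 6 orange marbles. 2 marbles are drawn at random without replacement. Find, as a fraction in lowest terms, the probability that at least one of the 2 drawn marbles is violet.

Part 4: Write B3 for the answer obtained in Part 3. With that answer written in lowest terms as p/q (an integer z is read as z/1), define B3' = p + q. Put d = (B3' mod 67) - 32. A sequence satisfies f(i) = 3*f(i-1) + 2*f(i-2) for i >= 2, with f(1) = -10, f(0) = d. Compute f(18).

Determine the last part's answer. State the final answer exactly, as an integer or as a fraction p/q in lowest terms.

Part 1: 82883 is prime, so its only divisors are 1 and 82883; sigma = 1 + 82883 = 82884; answer 82884
Part 2: B1 = 82884; r = -27; T(2) = -3*(49) + 1*(-27) = -174; iterating: T(2)=-174, T(3)=571, T(4)=-1887, T(5)=6232, T(6)=-20583, T(7)=67981, T(8)=-224526, T(9)=741559, T(10)=-2449203, T(11)=8089168, T(12)=-26716707, T(13)=88239289; answer 88239289
Part 3: B2 = 88239289; m = 7; total draws C(13,2) = 78; complement C(6,2) = 15; favorable 78 - 15 = 63; P = 21/26; answer 21/26
Part 4: B3 = 21/26; threaded value p + q = 47; d = 15; f(2) = 3*(-10) + 2*(15) = 0; iterating: f(2)=0, f(3)=-20, f(4)=-60, f(5)=-220, f(6)=-780, f(7)=-2780, f(8)=-9900, f(9)=-35260, f(10)=-125580, f(11)=-447260, f(12)=-1592940, f(13)=-5673340, f(14)=-20205900, f(15)=-71964380, f(16)=-256304940, f(17)=-912843580, f(18)=-3251140620; answer -3251140620

-3251140620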